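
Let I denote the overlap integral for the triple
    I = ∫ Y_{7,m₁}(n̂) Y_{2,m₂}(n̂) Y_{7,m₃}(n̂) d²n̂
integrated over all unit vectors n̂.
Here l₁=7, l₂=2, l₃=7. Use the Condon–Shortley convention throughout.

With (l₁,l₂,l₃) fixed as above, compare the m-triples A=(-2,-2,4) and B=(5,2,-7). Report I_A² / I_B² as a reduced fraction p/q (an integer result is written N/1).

550/91

Shared (l₁,l₂,l₃)=(7,2,7): N and (l;000)² cancel in I_A²/I_B².
A: Δ = 2!·12!·2!/17! = 1/185640; Racah Σ t=0..0: t=0:+1/8709120 = 1/8709120; ⇒ 3j(7 2 7; -2 -2 4)² = 55/3094, sgn -1
B: Δ = 2!·12!·2!/17! = 1/185640; Racah Σ t=2..2: t=2:+1/1916006400 = 1/1916006400; ⇒ 3j(7 2 7; 5 2 -7)² = 1/340, sgn +1
I_A²/I_B² = (55/3094)/(1/340) = 550/91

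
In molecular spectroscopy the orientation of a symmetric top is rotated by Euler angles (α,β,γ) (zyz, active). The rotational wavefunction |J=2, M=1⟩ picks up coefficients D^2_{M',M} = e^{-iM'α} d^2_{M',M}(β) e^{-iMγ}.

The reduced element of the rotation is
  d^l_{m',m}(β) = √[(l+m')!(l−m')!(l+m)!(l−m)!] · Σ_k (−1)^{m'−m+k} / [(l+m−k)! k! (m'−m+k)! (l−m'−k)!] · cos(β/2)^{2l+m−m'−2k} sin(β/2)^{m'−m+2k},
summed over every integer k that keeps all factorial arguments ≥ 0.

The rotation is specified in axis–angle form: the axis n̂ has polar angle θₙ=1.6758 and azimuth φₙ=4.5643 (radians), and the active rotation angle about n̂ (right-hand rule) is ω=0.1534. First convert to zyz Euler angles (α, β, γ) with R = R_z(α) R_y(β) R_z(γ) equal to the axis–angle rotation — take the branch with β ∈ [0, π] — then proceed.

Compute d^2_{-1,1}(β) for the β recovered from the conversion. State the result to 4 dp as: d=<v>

Axis–angle → zyz. n̂ = (sinθₙcosφₙ, sinθₙsinφₙ, cosθₙ) = (-0.146736, -0.983607, -0.104811), ω = 0.1534.
R = I cosω + sinω [n̂]ₓ + (1−cosω) n̂n̂ᵀ gives
  R = [+0.988510, +0.017710, -0.150114; -0.014320, +0.999618, +0.023632; +0.150475, -0.021210, +0.988386]
β = atan2(√(R₁₃²+R₂₃²), R₃₃) = 0.152553; α = atan2(R₂₃, R₁₃) mod 2π = 2.985449; γ = atan2(R₃₂, −R₃₁) mod 2π = 3.281627
d^2_{-1,1}(β=0.1526) via the finite sum:
With c≡cos(β/2)=0.997092 and s≡sin(β/2)=0.076203, N=[1·6·6·1]^{1/2}=6.000000
k: max(0,(1)−(-1))=2 … min(2+(1),2−(-1))=3
  k=2: (−1)^0·6.0000/(2)·0.9971^2·0.0762^2 = +0.017319
  k=3: (−1)^1·6.0000/(6)·0.9971^0·0.0762^4 = -0.000034
d^2_{-1,1}(0.1526) = +0.017319 -0.000034 = +0.017286

d=0.0173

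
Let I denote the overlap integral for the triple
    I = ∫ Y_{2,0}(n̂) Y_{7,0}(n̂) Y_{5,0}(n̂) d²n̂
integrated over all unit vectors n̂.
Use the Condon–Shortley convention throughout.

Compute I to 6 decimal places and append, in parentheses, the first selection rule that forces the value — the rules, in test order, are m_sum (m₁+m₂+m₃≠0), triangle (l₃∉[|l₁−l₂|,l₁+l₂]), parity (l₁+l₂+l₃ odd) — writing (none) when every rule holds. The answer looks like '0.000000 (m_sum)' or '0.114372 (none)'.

0.237977 (none)

Checks pass: Σm=0; 14 even; l₃=5∈[5,9].
(2·2+1)(2·7+1)(2·5+1) = 825
Δ: 4! 0! 10! / 15! → 1/15015
sum: t=2:+1/57600 = 1/57600
3j²(2 7 5; 0 0 0) = Δ·Π!·Σ² = 21/715  (sign -1)
(m-triple is (0,0,0) — same symbol as above.)
combine: 4πI² = 825·21/715·21/715 = 1323/1859
take √, sign +1: I = 0.23797717
No selection rule forces the value: the integral is nonzero (none).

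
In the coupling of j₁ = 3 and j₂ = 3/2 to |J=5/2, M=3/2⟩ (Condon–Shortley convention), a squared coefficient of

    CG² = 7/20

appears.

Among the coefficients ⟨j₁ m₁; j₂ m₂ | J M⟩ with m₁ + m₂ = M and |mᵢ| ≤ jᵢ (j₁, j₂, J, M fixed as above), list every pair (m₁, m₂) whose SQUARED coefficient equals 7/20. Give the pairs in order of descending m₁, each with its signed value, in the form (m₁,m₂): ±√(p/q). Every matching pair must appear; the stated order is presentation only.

(1,1/2): −√(7/20)

Admissible pairs with m₁+m₂ = M = 3/2: (0,3/2), (1,1/2), (2,-1/2), (3,-3/2)
  (m₁,m₂)=(3,-3/2): CG² = 9/28, CG = +√(9/28)
  (m₁,m₂)=(2,-1/2): CG² = 1/14, CG = +√(1/14)
  (m₁,m₂)=(1,1/2): CG² = 7/20, CG = −√(7/20)   ← matches the target
  (m₁,m₂)=(0,3/2): CG² = 9/35, CG = +√(9/35)
Pairs with CG² = 7/20: (1,1/2): −√(7/20)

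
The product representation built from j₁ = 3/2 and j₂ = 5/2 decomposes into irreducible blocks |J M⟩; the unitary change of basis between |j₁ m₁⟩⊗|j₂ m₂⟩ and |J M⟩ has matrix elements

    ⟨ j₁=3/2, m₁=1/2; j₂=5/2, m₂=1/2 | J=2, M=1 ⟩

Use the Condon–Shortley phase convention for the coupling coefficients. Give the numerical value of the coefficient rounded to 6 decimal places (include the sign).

triangle: 2!·1!·3!/7! = 12/5040
(j±m)!: 2!·1!·3!·2!·3!·1! = 144
prefactor² = (2J+1)·Δ·N² = 12/7
  k=0: +1/(0!·2!·1!·3!·0!·0!) = 1/12
  k=1: −1/(1!·1!·0!·2!·1!·1!) = -1/2
Σ = -5/12  ⇒  CG² = 12/7·(-5/12)² = 25/84
CG = −√(25/84) = -0.545545

−√(25/84) = -0.545545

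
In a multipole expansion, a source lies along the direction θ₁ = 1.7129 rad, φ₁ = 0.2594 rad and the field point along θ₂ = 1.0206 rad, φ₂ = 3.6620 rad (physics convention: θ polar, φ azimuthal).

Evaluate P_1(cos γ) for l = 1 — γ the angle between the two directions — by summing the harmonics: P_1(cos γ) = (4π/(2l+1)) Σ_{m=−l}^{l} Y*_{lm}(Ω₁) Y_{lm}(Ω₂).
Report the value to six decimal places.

Addition theorem: P_1(cos γ) = (4π/3) Σ_m Y*_{lm}(Ω₁) Y_{lm}(Ω₂), m = −1…1:
  m=-1: Y*=0.33057 + 0.08773j  Y=-0.25552 + 0.14644j  product -0.09731 + 0.02599j
  m=+0: Y*=-0.06920 + 0.00000j  Y=0.25547 + 0.00000j  product -0.01768 + 0.00000j
  m=+1: Y*=-0.33057 + 0.08773j  Y=0.25552 + 0.14644j  product -0.09731 - 0.02599j
Total Σ_m = -0.21230 + 0.00000j. Multiply by 4.188790: -0.88930 + 0.00000j. P_1(cos γ) = -0.889299

-0.889299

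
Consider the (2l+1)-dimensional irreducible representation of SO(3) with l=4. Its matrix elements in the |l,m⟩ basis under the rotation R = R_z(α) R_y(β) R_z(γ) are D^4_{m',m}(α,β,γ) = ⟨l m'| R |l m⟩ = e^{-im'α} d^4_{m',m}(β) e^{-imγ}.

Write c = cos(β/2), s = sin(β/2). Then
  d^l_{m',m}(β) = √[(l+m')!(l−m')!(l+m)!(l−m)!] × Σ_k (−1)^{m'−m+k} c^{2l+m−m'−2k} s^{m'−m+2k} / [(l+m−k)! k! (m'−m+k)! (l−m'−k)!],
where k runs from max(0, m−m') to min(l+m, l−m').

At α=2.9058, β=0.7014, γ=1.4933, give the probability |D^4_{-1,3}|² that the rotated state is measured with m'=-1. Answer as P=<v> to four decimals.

D^4_{-1,3}(2.9058,0.7014,1.4933) = e^{-i·-1·2.9058}·d^4_{-1,3}(0.7014)·e^{-i·3·1.4933}. Compute d first:
With c≡cos(β/2)=0.939132 and s≡sin(β/2)=0.343555, N=[6·120·5040·1]^{1/2}=1904.940944
k∈{4,5} keeps every argument non-negative
  k=4: (−1)^0·1904.9409/(144)·0.9391^4·0.3436^4 = +0.143355
  k=5: (−1)^1·1904.9409/(240)·0.9391^2·0.3436^6 = -0.011511
d^4_{-1,3}(0.7014) = +0.143355 -0.011511 = +0.131844
|D^4_{-1,3}|² = |d^4_{-1,3}(β)|² = (+0.131844)² = 0.017383 (the z-rotation phases have unit modulus)

P=0.0174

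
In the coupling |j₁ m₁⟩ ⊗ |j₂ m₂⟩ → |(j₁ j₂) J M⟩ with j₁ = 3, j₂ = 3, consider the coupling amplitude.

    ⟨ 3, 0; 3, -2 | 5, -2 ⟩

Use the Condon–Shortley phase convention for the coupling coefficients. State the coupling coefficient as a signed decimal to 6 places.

triangle: 1!·5!·5!/12! = 14400/479001600
(j±m)!: 3!·3!·1!·5!·3!·7! = 130636800
prefactor² = (2J+1)·Δ·N² = 43200
  k=0: +1/(0!·1!·3!·1!·2!·4!) = 1/288
  k=1: −1/(1!·0!·2!·0!·3!·5!) = -1/1440
Σ = 1/360  ⇒  CG² = 43200·(1/360)² = 1/3
CG = +√(1/3) = +0.577350

+√(1/3) = +0.577350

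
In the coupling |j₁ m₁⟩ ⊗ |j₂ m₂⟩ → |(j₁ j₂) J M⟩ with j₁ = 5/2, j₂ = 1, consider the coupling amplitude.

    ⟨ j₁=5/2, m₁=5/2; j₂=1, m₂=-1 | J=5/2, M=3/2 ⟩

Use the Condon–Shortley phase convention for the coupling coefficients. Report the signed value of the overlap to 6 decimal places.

triangle: 1!×4!×1!/7! = 24/5040
(j±m)!: 5!×0!×0!×2!×4!×1! = 5760
prefactor² = (2J+1)×Δ×N² = 1152/7
  k=0: +1/(0!×1!×0!×0!×4!×1!) = 1/24
Σ = 1/24  ⇒  CG² = 1152/7×(1/24)² = 2/7
CG = +√(2/7) = +0.534522

+0.534522  (= +√(2/7))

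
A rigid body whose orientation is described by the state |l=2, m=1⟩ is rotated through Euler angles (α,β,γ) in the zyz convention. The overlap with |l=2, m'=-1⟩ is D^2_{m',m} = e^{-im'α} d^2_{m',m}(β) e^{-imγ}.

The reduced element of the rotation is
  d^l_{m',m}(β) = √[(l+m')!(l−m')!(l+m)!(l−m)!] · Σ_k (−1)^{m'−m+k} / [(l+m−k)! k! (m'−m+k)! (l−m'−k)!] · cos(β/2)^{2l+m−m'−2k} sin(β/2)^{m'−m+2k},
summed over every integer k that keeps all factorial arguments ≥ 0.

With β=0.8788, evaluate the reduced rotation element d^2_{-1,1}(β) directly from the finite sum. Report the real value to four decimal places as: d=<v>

d=0.4119

d^2_{-1,1}(β=0.8788) via the finite sum:
Half-angle: c=0.905007, s=0.425397. N=√(1·6·6·1)=6.000000
k∈{2,3} keeps every argument non-negative
  k=2: (−1)^0·6.0000/(2)·0.9050^2·0.4254^2 = +0.444645
  k=3: (−1)^1·6.0000/(6)·0.9050^0·0.4254^4 = -0.032747
d^2_{-1,1}(0.8788) = +0.444645 -0.032747 = +0.411897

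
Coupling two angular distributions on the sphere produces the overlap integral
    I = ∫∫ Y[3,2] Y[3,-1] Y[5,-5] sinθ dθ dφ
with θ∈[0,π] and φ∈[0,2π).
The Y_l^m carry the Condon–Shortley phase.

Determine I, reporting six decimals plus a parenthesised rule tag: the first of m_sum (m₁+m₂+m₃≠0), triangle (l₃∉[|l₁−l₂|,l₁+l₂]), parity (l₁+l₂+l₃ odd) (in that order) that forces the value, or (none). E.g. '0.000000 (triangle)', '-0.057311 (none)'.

2 − 1 − 5 = -4 ≠ 0: azimuthal integral kills it; I = 0

0.000000 (m_sum)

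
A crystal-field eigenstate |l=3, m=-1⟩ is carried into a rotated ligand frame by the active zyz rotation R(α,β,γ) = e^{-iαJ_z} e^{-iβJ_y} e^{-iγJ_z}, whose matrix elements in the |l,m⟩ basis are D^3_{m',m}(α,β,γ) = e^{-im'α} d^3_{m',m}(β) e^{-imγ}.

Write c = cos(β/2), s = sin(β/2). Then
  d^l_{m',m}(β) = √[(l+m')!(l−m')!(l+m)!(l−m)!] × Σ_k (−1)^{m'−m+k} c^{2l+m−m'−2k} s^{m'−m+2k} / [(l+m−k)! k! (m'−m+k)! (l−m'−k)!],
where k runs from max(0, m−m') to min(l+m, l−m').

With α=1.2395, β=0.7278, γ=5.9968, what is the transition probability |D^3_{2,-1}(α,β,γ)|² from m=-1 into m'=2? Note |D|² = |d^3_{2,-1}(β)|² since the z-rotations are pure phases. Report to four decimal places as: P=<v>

D^3_{2,-1}(1.2395,0.7278,5.9968) = e^{-i·2·1.2395}·d^3_{2,-1}(0.7278)·e^{-i·-1·5.9968}. Compute d first:
With c≡cos(β/2)=0.934516 and s≡sin(β/2)=0.355922, N=[120·1·2·24]^{1/2}=75.894664
The bounds max(0,m−m')=0 and min(l+m,l−m')=1 give 2 terms
  k=0: (−1)^3·75.8947/(12)·0.9345^3·0.3559^3 = -0.232730
  k=1: (−1)^4·75.8947/(24)·0.9345^1·0.3559^5 = +0.016879
d^3_{2,-1}(0.7278) = -0.232730 +0.016879 = -0.215851
|D^3_{2,-1}|² = |d^3_{2,-1}(β)|² = (-0.215851)² = 0.046592 (the z-rotation phases have unit modulus)

P=0.0466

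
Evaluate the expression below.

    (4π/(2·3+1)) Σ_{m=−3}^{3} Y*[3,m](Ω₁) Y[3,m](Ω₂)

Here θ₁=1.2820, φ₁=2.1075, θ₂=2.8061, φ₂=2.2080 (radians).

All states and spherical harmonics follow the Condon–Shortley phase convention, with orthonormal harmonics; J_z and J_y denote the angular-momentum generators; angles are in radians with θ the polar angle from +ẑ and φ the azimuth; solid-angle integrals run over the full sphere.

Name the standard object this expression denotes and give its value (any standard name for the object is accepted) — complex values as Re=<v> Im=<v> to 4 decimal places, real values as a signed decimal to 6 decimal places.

This sum is the spherical-harmonic addition theorem: it equals the Legendre polynomial P_l(cos γ) of the angle γ between the two directions.
Term-by-term m-sum for l=3 (normalisation 4π/7 = 1.795196):
  m=-3: Y*=+0.367222+0.014445i  Y=+0.014033-0.004977i  product +0.005225-0.001625i
  m=-2: Y*=-0.127610-0.235045i  Y=+0.030551-0.100041i  product -0.027413+0.005585i
  m=-1: Y*=+0.094161-0.158265i  Y=-0.218906-0.295737i  product -0.067417+0.006798i
  m=+0: Y*=-0.275738-0.000000i  Y=-0.513765+0.000000i  product +0.141665+0.000000i
  m=+1: Y*=-0.094161-0.158265i  Y=+0.218906-0.295737i  product -0.067417-0.006798i
  m=+2: Y*=-0.127610+0.235045i  Y=+0.030551+0.100041i  product -0.027413-0.005585i
  m=+3: Y*=-0.367222+0.014445i  Y=-0.014033-0.004977i  product +0.005225+0.001625i
Total Σ_m = -0.037545+0.000000i. Multiply by 1.795196: -0.067401+0.000000i. P_3(cos γ) = -0.067401

Legendre polynomial (addition theorem), -0.067401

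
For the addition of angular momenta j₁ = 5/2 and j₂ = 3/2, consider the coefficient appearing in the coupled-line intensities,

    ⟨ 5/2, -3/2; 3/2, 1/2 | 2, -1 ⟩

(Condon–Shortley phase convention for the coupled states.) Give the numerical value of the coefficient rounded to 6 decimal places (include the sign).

+0.154303

j₁+j₂−J=2  J+j₁−j₂=3  J−j₁+j₂=1  j₁+j₂+J+1=7
(j₁±m₁, j₂±m₂, J±M) = (1,4,2,1,1,3)
P² = 24/7
sum k=1..2:
  [1] −1/6 = -1/6
  [2] +1/4 = 1/4
S = 1/12
C² = P²·S² = 1/42 ; C = +0.154303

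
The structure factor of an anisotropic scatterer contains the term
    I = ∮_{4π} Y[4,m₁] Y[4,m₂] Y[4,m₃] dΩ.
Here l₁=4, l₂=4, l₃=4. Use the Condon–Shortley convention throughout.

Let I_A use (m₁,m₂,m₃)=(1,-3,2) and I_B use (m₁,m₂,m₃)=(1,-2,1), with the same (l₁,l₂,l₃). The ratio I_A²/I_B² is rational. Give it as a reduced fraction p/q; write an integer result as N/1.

Same 4,4,4: normalisation and zero-m 3j drop out of the ratio.
A: Δ: 4! 4! 4! / 13! → 1/450450; sum: t=0:+1/864 t=1:−1/576 = -1/1728; 3j²(4 4 4; 1 -3 2) = Δ·Π!·Σ² = 5/1287  (sign -1)
B: Δ: 4! 4! 4! / 13! → 1/450450; sum: t=0:+1/576 t=1:−1/144 t=2:+1/576 = -1/288; 3j²(4 4 4; 1 -2 1) = Δ·Π!·Σ² = 20/1001  (sign +1)
I_A²/I_B² = (5/1287)/(20/1001) = 7/36

7/36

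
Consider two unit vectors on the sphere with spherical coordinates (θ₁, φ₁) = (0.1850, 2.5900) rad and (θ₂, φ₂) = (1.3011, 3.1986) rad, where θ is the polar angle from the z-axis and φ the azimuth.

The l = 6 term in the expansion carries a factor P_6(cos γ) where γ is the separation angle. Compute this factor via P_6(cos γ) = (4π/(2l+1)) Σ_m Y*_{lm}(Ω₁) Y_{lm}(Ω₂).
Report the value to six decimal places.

Expand P_6 via completeness: Σ_{m} conj(Y_{6,m}) at Ω₁ times Y_{6,m} at Ω₂ —
  m=-6: (-0.000018+0.000003i) × (+0.364895-0.129917i) = -0.000006+0.000004i  (running Σ = -0.000006+0.000004i)
  m=-5: (+0.000321+0.000130i) × (-0.355939+0.104296i) = -0.000128-0.000013i  (running Σ = -0.000134-0.000009i)
  m=-4: (-0.002335-0.003165i) × (-0.065724+0.015252i) = +0.000202+0.000172i  (running Σ = +0.000068+0.000163i)
  m=-3: (+0.002550+0.030291i) × (+0.339834-0.058692i) = +0.002644+0.010144i  (running Σ = +0.002712+0.010307i)
  m=-2: (+0.071599-0.141791i) × (-0.033521+0.003838i) = -0.001856+0.005028i  (running Σ = +0.000856+0.015335i)
  m=-1: (-0.432647+0.266207i) × (-0.320747+0.018305i) = +0.133898-0.093305i  (running Σ = +0.134754-0.077970i)
  m=0: (+0.682690-0.000000i) × (+0.060334+0.000000i) = +0.041189+0.000000i  (running Σ = +0.175943-0.077970i)
  m=1: (+0.432647+0.266207i) × (+0.320747+0.018305i) = +0.133898+0.093305i  (running Σ = +0.309840+0.015335i)
  m=2: (+0.071599+0.141791i) × (-0.033521-0.003838i) = -0.001856-0.005028i  (running Σ = +0.307984+0.010307i)
  m=3: (-0.002550+0.030291i) × (-0.339834-0.058692i) = +0.002644-0.010144i  (running Σ = +0.310629+0.000163i)
  m=4: (-0.002335+0.003165i) × (-0.065724-0.015252i) = +0.000202-0.000172i  (running Σ = +0.310831-0.000009i)
  m=5: (-0.000321+0.000130i) × (+0.355939+0.104296i) = -0.000128+0.000013i  (running Σ = +0.310703+0.000004i)
  m=6: (-0.000018-0.000003i) × (+0.364895+0.129917i) = -0.000006-0.000004i  (running Σ = +0.310696-0.000000i)
Total Σ_m = +0.310696-0.000000i. Multiply by 0.966644: +0.300333-0.000000i. P_6(cos γ) = 0.300333

0.300333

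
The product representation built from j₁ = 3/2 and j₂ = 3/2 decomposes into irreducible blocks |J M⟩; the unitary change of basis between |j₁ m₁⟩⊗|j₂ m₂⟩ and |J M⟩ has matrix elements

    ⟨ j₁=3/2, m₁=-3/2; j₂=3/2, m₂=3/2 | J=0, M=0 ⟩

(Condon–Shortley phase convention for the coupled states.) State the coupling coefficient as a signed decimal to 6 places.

√[1·3!0!0!/4! · 0!3!3!0!0!0!] = √(9)
  +(−1)^3/∏(3,0,0,0,0,0)! = -1/6  (running -1/6)
⟨..|..⟩ = √(9)·(-1/6) = -0.500000

-0.500000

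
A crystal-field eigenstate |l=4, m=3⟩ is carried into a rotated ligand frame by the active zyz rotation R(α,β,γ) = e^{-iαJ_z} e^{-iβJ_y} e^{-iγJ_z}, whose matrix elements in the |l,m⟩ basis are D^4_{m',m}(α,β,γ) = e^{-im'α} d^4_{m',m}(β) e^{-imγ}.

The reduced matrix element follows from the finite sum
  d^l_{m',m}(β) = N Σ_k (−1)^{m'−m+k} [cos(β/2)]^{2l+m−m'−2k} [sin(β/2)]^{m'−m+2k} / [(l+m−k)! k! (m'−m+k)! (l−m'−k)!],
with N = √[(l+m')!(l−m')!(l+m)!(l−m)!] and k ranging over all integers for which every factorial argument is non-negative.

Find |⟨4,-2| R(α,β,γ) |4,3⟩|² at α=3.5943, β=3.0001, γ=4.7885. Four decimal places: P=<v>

D^4_{-2,3}(3.5943,3.0001,4.7885) = e^{-i·-2·3.5943}·d^4_{-2,3}(3.0001)·e^{-i·3·4.7885}. Compute d first:
c=cos(3.000100/2)=0.070687, s=sin(3.000100/2)=0.997499; N=√[2·720·5040·1]=2693.993318
k∈{5,6} keeps every argument non-negative
  k=5: (−1)^0·2693.9933/(240)·0.0707^3·0.9975^5 = +0.003915
  k=6: (−1)^1·2693.9933/(720)·0.0707^1·0.9975^7 = -0.259891
d^4_{-2,3}(3.0001) = +0.003915 -0.259891 = -0.255976
|D^4_{-2,3}|² = |d^4_{-2,3}(β)|² = (-0.255976)² = 0.065524 (the z-rotation phases have unit modulus)

P=0.0655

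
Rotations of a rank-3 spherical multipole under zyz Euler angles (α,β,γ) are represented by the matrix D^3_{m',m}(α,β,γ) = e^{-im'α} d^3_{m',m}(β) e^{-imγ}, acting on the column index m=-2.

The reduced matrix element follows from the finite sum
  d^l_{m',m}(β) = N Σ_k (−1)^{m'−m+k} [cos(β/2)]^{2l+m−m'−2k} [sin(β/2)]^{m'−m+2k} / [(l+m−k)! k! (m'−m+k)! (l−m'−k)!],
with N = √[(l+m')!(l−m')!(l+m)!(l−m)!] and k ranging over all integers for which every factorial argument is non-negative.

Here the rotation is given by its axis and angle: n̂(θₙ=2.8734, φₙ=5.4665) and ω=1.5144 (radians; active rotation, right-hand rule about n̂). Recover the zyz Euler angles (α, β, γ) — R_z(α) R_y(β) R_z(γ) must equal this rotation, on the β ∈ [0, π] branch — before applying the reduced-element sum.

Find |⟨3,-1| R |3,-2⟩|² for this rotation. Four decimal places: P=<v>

Axis–angle → zyz. n̂ = (sinθₙcosφₙ, sinθₙsinφₙ, cosθₙ) = (+0.181422, -0.193145, -0.964251), ω = 1.5144.
R = I cosω + sinω [n̂]ₓ + (1−cosω) n̂n̂ᵀ gives
  R = [+0.087425, +0.929653, -0.357915; -0.995784, +0.091569, -0.005391; +0.027762, +0.356877, +0.933739]
β = atan2(√(R₁₃²+R₂₃²), R₃₃) = 0.366077; α = atan2(R₂₃, R₁₃) mod 2π = 3.156654; γ = atan2(R₃₂, −R₃₁) mod 2π = 1.648432
D^3_{-1,-2}(3.1567,0.3661,1.6484) = e^{-i·-1·3.1567}·d^3_{-1,-2}(0.3661)·e^{-i·-2·1.6484}. Compute d first:
With c≡cos(β/2)=0.983295 and s≡sin(β/2)=0.182018, N=[2·24·1·120]^{1/2}=75.894664
The bounds max(0,m−m')=0 and min(l+m,l−m')=1 give 2 terms
  k=0: (−1)^1·75.8947/(24)·0.9833^5·0.1820^1 = -0.529096
  k=1: (−1)^2·75.8947/(12)·0.9833^3·0.1820^3 = +0.036260
d^3_{-1,-2}(0.3661) = -0.529096 +0.036260 = -0.492836
|D^3_{-1,-2}|² = |d^3_{-1,-2}(β)|² = (-0.492836)² = 0.242887 (the z-rotation phases have unit modulus)

P=0.2429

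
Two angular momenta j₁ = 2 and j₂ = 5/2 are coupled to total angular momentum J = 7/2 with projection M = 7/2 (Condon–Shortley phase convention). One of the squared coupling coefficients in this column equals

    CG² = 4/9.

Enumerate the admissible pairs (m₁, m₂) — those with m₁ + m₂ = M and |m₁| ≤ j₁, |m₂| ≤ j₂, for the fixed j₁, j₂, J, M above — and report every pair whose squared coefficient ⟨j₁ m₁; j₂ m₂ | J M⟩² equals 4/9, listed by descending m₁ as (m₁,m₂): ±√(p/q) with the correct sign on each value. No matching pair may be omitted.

(2,3/2): +√(4/9)

Admissible pairs with m₁+m₂ = M = 7/2: (1,5/2), (2,3/2)
  (m₁,m₂)=(2,3/2): CG² = 4/9, CG = +√(4/9)   ← matches the target
  (m₁,m₂)=(1,5/2): CG² = 5/9, CG = −√(5/9)
Pairs with CG² = 4/9: (2,3/2): +√(4/9)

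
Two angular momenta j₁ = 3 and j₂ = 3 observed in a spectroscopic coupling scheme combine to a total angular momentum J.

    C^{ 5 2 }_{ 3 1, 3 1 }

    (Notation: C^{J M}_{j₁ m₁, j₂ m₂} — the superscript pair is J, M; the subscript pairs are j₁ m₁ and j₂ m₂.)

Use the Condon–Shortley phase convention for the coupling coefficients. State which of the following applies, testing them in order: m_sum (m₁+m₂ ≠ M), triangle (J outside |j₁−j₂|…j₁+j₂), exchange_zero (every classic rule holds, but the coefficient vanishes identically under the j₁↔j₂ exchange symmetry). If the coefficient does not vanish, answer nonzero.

m-sum: m₁+m₂ = 1+1 = 2, M = 2  ✓
triangle: |j₁−j₂| = 0 ≤ J = 5 ≤ j₁+j₂ = 6  ✓
exchange: j₁=j₂ and m₁=m₂, and (−1)^(j₁+j₂−J) = (−1)^1 = −1 forces ⟨j₁m₁;j₂m₂|JM⟩ = −⟨j₂m₂;j₁m₁|JM⟩ = −⟨j₁m₁;j₂m₂|JM⟩ ⇒ the coefficient vanishes identically
Racah sum check: Σ_k collapses to 0 ⇒ CG = 0

exchange_zero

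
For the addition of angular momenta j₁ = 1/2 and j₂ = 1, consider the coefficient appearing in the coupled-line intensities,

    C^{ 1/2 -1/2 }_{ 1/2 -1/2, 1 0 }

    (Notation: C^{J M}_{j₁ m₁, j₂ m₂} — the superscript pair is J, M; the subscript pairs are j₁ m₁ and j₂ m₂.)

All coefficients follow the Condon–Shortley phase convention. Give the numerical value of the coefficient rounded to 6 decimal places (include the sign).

−√(1/3) ≈ -0.577350

triangle: 1!·0!·1!/3! = 1/6
(j±m)!: 0!·1!·1!·1!·0!·1! = 1
prefactor² = (2J+1)·Δ·N² = 1/3
  k=1: −1/(1!·0!·0!·0!·0!·1!) = -1
Σ = -1  ⇒  CG² = 1/3·(-1)² = 1/3
CG = −√(1/3) = -0.577350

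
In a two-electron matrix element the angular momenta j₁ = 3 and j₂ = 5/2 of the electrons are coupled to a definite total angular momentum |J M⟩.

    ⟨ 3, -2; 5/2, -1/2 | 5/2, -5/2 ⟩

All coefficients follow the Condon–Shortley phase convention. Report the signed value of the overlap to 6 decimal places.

√[6·3!3!2!/9! · 1!5!2!3!0!5!] = √(1440/7)
  +(−1)^2/∏(2,1,3,0,0,2)! = 1/24  (running 1/24)
⟨..|..⟩ = √(1440/7)·(1/24) = +0.597614

+√(5/14) ≈ +0.597614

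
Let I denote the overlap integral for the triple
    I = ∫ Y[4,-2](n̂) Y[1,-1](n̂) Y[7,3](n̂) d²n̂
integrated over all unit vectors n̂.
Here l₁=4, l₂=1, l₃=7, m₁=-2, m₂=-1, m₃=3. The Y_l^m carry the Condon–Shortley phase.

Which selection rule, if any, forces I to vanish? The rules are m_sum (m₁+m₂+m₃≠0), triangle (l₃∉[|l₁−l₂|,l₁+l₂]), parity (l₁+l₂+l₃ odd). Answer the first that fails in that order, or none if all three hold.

azimuthal sum: -2 − 1 + 3 = 0  ✓
l₃ must lie in [3,5]; have l₃=7  ✗
L = 4 + 1 + 7 = 12 (even)

triangle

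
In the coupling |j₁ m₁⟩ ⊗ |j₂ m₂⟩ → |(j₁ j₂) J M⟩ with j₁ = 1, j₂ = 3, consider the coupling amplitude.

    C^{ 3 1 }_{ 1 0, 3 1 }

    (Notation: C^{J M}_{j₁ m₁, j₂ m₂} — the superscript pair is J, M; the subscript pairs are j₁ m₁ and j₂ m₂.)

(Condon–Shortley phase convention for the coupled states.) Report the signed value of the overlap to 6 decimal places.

-0.288675  (= −√(1/12))

√[7·1!1!5!/8! · 1!1!4!2!4!2!] = √(48)
  +(−1)^0/∏(0,1,1,4,0,1)! = 1/24  (running 1/24)
  +(−1)^1/∏(1,0,0,3,1,2)! = -1/12  (running -1/24)
⟨..|..⟩ = √(48)·(-1/24) = -0.288675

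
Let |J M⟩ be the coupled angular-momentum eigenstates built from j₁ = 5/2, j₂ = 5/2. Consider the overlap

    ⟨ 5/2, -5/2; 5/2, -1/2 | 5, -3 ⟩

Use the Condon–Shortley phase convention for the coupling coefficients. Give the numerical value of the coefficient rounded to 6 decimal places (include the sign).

+0.471405

j₁+j₂−J=0  J+j₁−j₂=5  J−j₁+j₂=5  j₁+j₂+J+1=11
(j₁±m₁, j₂±m₂, J±M) = (0,5,2,3,2,8)
P² = 460800
sum k=0..0:
  [0] +1/1440 = 1/1440
S = 1/1440
C² = P²·S² = 2/9 ; C = +0.471405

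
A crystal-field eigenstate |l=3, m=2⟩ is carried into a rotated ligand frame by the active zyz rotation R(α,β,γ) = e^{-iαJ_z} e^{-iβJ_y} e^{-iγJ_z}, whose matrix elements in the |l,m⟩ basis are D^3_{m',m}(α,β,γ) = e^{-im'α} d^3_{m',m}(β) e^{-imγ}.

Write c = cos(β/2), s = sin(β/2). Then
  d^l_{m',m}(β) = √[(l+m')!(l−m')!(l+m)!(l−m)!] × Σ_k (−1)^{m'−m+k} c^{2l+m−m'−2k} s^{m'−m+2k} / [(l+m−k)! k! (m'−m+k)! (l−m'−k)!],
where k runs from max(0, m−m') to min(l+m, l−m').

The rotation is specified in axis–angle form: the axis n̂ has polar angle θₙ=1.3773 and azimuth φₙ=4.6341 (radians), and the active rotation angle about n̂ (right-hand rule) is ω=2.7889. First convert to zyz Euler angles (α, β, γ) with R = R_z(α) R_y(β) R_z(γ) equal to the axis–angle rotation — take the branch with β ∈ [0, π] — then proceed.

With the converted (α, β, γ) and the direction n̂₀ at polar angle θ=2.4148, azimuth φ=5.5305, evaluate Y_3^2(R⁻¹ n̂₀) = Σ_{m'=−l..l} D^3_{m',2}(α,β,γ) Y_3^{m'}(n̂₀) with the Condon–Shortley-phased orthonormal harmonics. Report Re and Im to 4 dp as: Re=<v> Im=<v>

Axis–angle → zyz. n̂ = (sinθₙcosφₙ, sinθₙsinφₙ, cosθₙ) = (-0.076749, -0.978332, +0.192291), ω = 2.7889.
R = I cosω + sinω [n̂]ₓ + (1−cosω) n̂n̂ᵀ gives
  R = [-0.927028, +0.079129, -0.366549; +0.211973, +0.916906, -0.338158; +0.309333, -0.391181, -0.866770]
β = atan2(√(R₁₃²+R₂₃²), R₃₃) = 2.619485; α = atan2(R₂₃, R₁₃) mod 2π = 3.886725; γ = atan2(R₃₂, −R₃₁) mod 2π = 4.043303
Need the full column D^3_{m',2} for m'=−3..3 at α=3.8867, β=2.6195, γ=4.0433.
cos(β/2)=0.258099, sin(β/2)=0.966119
d^3_{-3,2}: single k=5 term ⇒ +0.532125;  D = -0.483244-0.222783i
d^3_{-2,2}: k∈[4..5] ⇒ +0.290177 -0.813172 = -0.522995;  D = -0.497560+0.161115i
d^3_{-1,2}: k∈[3..4] ⇒ +0.098057 -0.686970 = -0.588913;  D = +0.288782-0.513248i
d^3_{0,2}: k∈[2..3] ⇒ +0.022686 -0.317873 = -0.295187;  D = +0.068050+0.287236i
d^3_{1,2}: k∈[1..2] ⇒ +0.003499 -0.098057 = -0.094558;  D = -0.078412-0.052847i
d^3_{2,2}: k∈[0..1] ⇒ +0.000296 -0.020710 = -0.020414;  D = +0.020178-0.003093i
d^3_{3,2}: single k=0 term ⇒ -0.002710;  D = -0.001691+0.002118i
Y_3^{m'}(θ=2.4148,φ=5.5305) and Σ D·Y over m':
  (-0.4832-0.2228i)·(-0.0777+0.0946i)  (-0.4976+0.1611i)·(-0.0220-0.3365i)  (+0.2888-0.5132i)·(+0.2809+0.2631i)  (+0.0680+0.2872i)·(+0.0579+0.0000i)  (-0.0784-0.0528i)·(-0.2809+0.2631i)  (+0.0202-0.0031i)·(-0.0220+0.3365i)  (-0.0017+0.0021i)·(+0.0777+0.0946i)
Y_3^2(R⁻¹ n̂) = +0.380098+0.084960i

Re=0.3801 Im=0.0850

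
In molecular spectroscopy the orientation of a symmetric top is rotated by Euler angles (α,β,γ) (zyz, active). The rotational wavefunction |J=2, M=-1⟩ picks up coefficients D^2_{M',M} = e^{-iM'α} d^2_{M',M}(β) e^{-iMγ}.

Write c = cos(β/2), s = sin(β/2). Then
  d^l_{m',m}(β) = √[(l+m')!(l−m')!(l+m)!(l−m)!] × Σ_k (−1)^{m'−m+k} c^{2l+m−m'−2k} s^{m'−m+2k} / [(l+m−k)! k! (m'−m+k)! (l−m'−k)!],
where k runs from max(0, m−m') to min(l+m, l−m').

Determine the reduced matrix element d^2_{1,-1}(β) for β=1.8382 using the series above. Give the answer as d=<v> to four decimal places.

d^2_{1,-1}(β=1.8382) via the finite sum:
c=cos(1.838200/2)=0.606536, s=sin(1.838200/2)=0.795056; N=√[6·1·1·6]=6.000000
The bounds max(0,m−m')=0 and min(l+m,l−m')=1 give 2 terms
  k=0: (−1)^2·6.0000/(2)·0.6065^2·0.7951^2 = +0.697638
  k=1: (−1)^3·6.0000/(6)·0.6065^0·0.7951^4 = -0.399568
d^2_{1,-1}(1.8382) = +0.697638 -0.399568 = +0.298069

d=0.2981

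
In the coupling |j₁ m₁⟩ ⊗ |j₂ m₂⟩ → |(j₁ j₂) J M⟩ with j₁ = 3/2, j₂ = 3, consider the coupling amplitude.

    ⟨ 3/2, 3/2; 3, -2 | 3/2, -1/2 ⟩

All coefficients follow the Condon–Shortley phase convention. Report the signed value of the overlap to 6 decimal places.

+√(2/7) ≈ +0.534522

√[4·3!0!3!/7! · 3!0!1!5!1!2!] = √(288/7)
  +(−1)^0/∏(0,3,0,1,0,2)! = 1/12  (running 1/12)
⟨..|..⟩ = √(288/7)·(1/12) = +0.534522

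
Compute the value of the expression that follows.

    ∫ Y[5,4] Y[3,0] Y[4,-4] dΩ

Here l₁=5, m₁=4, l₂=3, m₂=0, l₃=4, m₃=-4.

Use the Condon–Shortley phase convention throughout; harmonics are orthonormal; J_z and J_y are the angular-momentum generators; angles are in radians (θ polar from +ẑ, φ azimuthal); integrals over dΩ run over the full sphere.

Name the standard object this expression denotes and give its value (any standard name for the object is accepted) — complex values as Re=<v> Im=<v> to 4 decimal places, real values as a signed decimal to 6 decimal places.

This is a Gaunt coefficient — the integral of a triple product of spherical harmonics over the sphere.
m-sum 0 ✓  L=12 even ✓  2≤4≤8 ✓
Π(2lᵢ+1) = 11×7×9 = 693
triangle coeff Δ(5,3,4) = 1/180180
Σ_t [1,3]: t=1:−1/576 t=2:+1/144 t=3:−1/576 = 1/288
(3j)²=20/1001 [(5 3 4; 0 0 0)], sign=+1
Σ_t [1,1]: t=1:−1/8640 = -1/8640
(3j)²=28/715 [(5 3 4; 4 0 -4)], sign=-1
⇒ 4πI² = 1008/1859
I = (-1)√(1008/1859/(4π)) = -0.20772350

Gaunt coefficient, -0.207724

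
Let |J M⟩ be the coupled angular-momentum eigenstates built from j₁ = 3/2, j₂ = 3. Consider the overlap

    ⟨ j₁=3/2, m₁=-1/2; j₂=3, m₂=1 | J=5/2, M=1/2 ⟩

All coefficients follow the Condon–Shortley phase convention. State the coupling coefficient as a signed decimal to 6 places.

triangle: 2!*1!*4!/8! = 48/40320
(j±m)!: 1!*2!*4!*2!*3!*2! = 1152
prefactor² = (2J+1)*Δ*N² = 288/35
  k=1: −1/(1!*1!*1!*3!*0!*1!) = -1/6
  k=2: +1/(2!*0!*0!*2!*1!*2!) = 1/8
Σ = -1/24  ⇒  CG² = 288/35*(-1/24)² = 1/70
CG = −√(1/70) = -0.119523

-0.119523  (= −√(1/70))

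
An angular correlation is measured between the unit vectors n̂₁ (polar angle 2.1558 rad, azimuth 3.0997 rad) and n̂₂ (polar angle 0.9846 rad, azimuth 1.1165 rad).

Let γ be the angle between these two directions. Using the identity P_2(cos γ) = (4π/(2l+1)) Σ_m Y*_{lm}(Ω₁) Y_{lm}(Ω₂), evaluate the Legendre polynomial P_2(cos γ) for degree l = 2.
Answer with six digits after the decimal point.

Expand P_2 via completeness: Σ_{m} conj(Y_{2,m}) at Ω₁ times Y_{2,m} at Ω₂ —
  [-2]  conj(Y_{2,-2})(Ω₁) = +0.267547-0.022469i ; Y_{2,-2}(Ω₂) = -0.164821-0.211406i ; Δ = -0.048847-0.052858i
  [-1]  conj(Y_{2,-1})(Ω₁) = +0.355351-0.014895i ; Y_{2,-1}(Ω₂) = +0.156233-0.319910i ; Δ = +0.050752-0.116008i
  [+0]  conj(Y_{2,0})(Ω₁) = -0.026877-0.000000i ; Y_{2,0}(Ω₂) = -0.025837+0.000000i ; Δ = +0.000694+0.000000i
  [+1]  conj(Y_{2,1})(Ω₁) = -0.355351-0.014895i ; Y_{2,1}(Ω₂) = -0.156233-0.319910i ; Δ = +0.050752+0.116008i
  [+2]  conj(Y_{2,2})(Ω₁) = +0.267547+0.022469i ; Y_{2,2}(Ω₂) = -0.164821+0.211406i ; Δ = -0.048847+0.052858i
Total Σ_m = +0.004505-0.000000i. Multiply by 2.513274: +0.011321-0.000000i. P_2(cos γ) = 0.011321

0.011321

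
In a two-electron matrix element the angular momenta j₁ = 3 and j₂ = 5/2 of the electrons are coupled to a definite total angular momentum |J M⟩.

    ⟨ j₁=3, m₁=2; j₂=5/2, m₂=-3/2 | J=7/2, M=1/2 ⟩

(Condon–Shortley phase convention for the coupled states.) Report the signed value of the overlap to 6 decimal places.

+√(20/63) ≈ +0.563436

√[8·2!4!3!/10! · 5!1!1!4!4!3!] = √(9216/35)
  +(−1)^0/∏(0,2,1,1,3,2)! = 1/24  (running 1/24)
  +(−1)^1/∏(1,1,0,0,4,3)! = -1/144  (running 5/144)
⟨..|..⟩ = √(9216/35)·(5/144) = +0.563436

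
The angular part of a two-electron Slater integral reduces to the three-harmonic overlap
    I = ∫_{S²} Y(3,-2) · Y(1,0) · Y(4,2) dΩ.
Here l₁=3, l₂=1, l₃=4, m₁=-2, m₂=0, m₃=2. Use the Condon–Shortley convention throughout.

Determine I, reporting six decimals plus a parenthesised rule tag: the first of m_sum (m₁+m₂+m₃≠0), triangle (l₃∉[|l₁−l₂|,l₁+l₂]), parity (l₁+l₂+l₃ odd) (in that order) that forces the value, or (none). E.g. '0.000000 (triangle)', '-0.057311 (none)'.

Checks pass: Σm=0; 8 even; l₃=4∈[2,4].
(2·3+1)(2·1+1)(2·4+1) = 189
Δ: 0! 6! 2! / 9! → 1/252
sum: t=0:+1/36 = 1/36
3j²(3 1 4; 0 0 0) = Δ·Π!·Σ² = 4/63  (sign +1)
sum: t=0:+1/120 = 1/120
3j²(3 1 4; -2 0 2) = Δ·Π!·Σ² = 1/21  (sign +1)
combine: 4πI² = 189·4/63·1/21 = 4/7
take √, sign +1: I = 0.21324362
No selection rule forces the value: the integral is nonzero (none).

0.213244 (none)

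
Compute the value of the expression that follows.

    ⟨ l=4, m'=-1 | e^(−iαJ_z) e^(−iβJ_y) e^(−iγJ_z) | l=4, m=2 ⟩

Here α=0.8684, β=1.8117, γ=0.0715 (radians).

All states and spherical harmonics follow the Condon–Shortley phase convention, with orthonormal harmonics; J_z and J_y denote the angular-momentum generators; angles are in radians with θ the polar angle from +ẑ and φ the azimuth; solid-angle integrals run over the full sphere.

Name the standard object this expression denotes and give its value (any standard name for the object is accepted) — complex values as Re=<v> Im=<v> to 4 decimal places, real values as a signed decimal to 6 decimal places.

Wigner D-matrix element, Re=-0.2980 Im=-0.2642

This is a Wigner D-matrix element — the rotation-matrix element ⟨l m'| R(α,β,γ) |l m⟩ in the angular-momentum basis.
First d^4_{-1,2}(β=1.8117), then the phase factors e^{-i(-1)α} and e^{-i(2)γ}:
c=cos(1.811700/2)=0.617017, s=sin(1.811700/2)=0.786950; N=√[6·120·720·2]=1018.233765
k∈{3,4,5} keeps every argument non-negative
  k=3: (−1)^0·1018.2338/(72)·0.6170^5·0.7869^3 = +0.616370
  k=4: (−1)^1·1018.2338/(48)·0.6170^3·0.7869^5 = -1.503948
  k=5: (−1)^2·1018.2338/(240)·0.6170^1·0.7869^7 = +0.489286
d^4_{-1,2}(1.8117) = +0.616370 -1.503948 +0.489286 = -0.398292
D = (+0.646049+0.763296i)·(-0.398292)·(+0.989793-0.142513i) = -0.298016-0.264241i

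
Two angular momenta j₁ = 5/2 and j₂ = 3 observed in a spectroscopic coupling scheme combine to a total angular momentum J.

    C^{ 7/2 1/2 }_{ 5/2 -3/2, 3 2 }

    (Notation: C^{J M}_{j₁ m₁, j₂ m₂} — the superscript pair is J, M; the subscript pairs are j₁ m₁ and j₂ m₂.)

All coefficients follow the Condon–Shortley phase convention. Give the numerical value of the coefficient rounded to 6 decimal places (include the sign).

j₁+j₂−J=2  J+j₁−j₂=3  J−j₁+j₂=4  j₁+j₂+J+1=10
(j₁±m₁, j₂±m₂, J±M) = (1,4,5,1,4,3)
P² = 9216/35
sum k=1..2:
  [1] −1/144 = -1/144
  [2] +1/24 = 1/24
S = 5/144
C² = P²·S² = 20/63 ; C = +0.563436

+0.563436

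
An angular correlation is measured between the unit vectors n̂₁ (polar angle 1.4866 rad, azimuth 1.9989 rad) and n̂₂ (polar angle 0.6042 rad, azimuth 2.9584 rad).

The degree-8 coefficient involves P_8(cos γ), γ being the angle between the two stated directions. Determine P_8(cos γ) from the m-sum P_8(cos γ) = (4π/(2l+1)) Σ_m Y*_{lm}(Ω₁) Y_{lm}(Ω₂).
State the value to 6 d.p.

-0.271763

Summing Y*_{l m}(θ₁,φ₁)·Y_{l m}(θ₂,φ₂) over m ∈ [−8, 8]; prefactor 4π/(2·8+1) = 0.739198:
  m=-8: Y*=(-0.481040, -0.140012)  Y=(0.000588, 0.005561)  product (0.000496, -0.002757)
  m=-7: Y*=(0.024416, 0.167358)  Y=(-0.009218, -0.031065)  product (0.004974, -0.002301)
  m=-6: Y*=(-0.276789, 0.178575)  Y=(0.052658, 0.103245)  product (-0.033012, -0.019174)
  m=-5: Y*=(0.163708, 0.104867)  Y=(-0.172651, -0.224847)  product (-0.004685, -0.054915)
  m=-4: Y*=(-0.038572, 0.270544)  Y=(0.345885, 0.311268)  product (-0.097553, 0.081571)
  m=-3: Y*=(0.196464, -0.057876)  Y=(-0.368609, -0.225782)  product (-0.085486, -0.023024)
  m=-2: Y*=(0.162382, 0.187176)  Y=(0.017547, 0.006733)  product (0.001589, 0.004378)
  m=-1: Y*=(0.086712, -0.190022)  Y=(0.399908, 0.074091)  product (0.048756, -0.069567)
  m=+0: Y*=(0.240175, -0.000000)  Y=(-0.157399, 0.000000)  product (-0.037803, 0.000000)
  m=+1: Y*=(-0.086712, -0.190022)  Y=(-0.399908, 0.074091)  product (0.048756, 0.069567)
  m=+2: Y*=(0.162382, -0.187176)  Y=(0.017547, -0.006733)  product (0.001589, -0.004378)
  m=+3: Y*=(-0.196464, -0.057876)  Y=(0.368609, -0.225782)  product (-0.085486, 0.023024)
  m=+4: Y*=(-0.038572, -0.270544)  Y=(0.345885, -0.311268)  product (-0.097553, -0.081571)
  m=+5: Y*=(-0.163708, 0.104867)  Y=(0.172651, -0.224847)  product (-0.004685, 0.054915)
  m=+6: Y*=(-0.276789, -0.178575)  Y=(0.052658, -0.103245)  product (-0.033012, 0.019174)
  m=+7: Y*=(-0.024416, 0.167358)  Y=(0.009218, -0.031065)  product (0.004974, 0.002301)
  m=+8: Y*=(-0.481040, 0.140012)  Y=(0.000588, -0.005561)  product (0.000496, 0.002757)
Accumulated sum (-0.367646, -0.000000); after 4π/(2l+1) scaling, (-0.271763, -0.000000) ⇒ P_8 = -0.271763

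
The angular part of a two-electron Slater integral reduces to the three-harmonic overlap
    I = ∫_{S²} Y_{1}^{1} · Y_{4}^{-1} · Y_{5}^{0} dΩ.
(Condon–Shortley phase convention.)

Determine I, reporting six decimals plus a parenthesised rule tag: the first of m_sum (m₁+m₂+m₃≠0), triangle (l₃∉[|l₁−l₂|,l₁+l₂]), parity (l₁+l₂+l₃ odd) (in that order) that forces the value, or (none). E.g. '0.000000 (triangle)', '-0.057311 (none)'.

Checks pass: Σm=0; 10 even; l₃=5∈[3,5].
(2·1+1)(2·4+1)(2·5+1) = 297
Δ: 0! 2! 8! / 11! → 1/495
sum: t=0:+1/576 = 1/576
3j²(1 4 5; 0 0 0) = Δ·Π!·Σ² = 5/99  (sign -1)
sum: t=0:+1/1440 = 1/1440
3j²(1 4 5; 1 -1 0) = Δ·Π!·Σ² = 2/99  (sign -1)
combine: 4πI² = 297·5/99·2/99 = 10/33
take √, sign +1: I = 0.15528807
No selection rule forces the value: the integral is nonzero (none).

0.155288 (none)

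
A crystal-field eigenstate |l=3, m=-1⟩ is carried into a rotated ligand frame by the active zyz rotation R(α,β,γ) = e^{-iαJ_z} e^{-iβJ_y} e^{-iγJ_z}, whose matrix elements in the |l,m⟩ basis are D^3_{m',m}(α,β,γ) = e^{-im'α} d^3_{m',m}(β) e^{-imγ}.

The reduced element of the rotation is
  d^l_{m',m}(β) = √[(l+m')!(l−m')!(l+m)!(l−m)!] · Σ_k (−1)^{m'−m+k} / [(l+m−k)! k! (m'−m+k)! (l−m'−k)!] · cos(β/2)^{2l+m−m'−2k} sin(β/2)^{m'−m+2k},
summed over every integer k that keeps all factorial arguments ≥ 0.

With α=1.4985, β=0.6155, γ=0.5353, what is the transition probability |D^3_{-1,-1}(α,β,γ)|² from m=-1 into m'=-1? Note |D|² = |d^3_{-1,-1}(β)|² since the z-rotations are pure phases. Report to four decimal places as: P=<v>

First d^3_{-1,-1}(β=0.6155), then the phase factors e^{-i(-1)α} and e^{-i(-1)γ}:
Half-angle: c=0.953018, s=0.302915. N=√(2·24·2·24)=48.000000
k∈{0,1,2} keeps every argument non-negative
  k=0: (−1)^0·48.0000/(48)·0.9530^6·0.3029^0 = +0.749213
  k=1: (−1)^1·48.0000/(6)·0.9530^4·0.3029^2 = -0.605530
  k=2: (−1)^2·48.0000/(8)·0.9530^2·0.3029^4 = +0.045881
d^3_{-1,-1}(0.6155) = +0.749213 -0.605530 +0.045881 = +0.189565
|D^3_{-1,-1}|² = |d^3_{-1,-1}(β)|² = (+0.189565)² = 0.035935 (the z-rotation phases have unit modulus)

P=0.0359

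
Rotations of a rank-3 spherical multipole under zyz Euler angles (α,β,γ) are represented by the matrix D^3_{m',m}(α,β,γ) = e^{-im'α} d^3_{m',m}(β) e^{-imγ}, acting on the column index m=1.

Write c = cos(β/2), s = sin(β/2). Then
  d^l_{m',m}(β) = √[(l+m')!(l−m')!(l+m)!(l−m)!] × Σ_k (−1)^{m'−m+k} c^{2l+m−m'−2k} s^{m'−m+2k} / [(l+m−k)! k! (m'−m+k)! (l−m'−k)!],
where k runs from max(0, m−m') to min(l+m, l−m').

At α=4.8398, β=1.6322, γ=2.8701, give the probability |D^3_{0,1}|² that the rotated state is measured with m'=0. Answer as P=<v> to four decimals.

P=0.1798

Split into d^3_{0,1}(β=1.6322) × two z-phases.
Half-angle: c=0.685067, s=0.728480. N=√(6·6·24·2)=41.569219
k∈{1,2,3} keeps every argument non-negative
  k=1: (−1)^0·41.5692/(12)·0.6851^5·0.7285^1 = +0.380781
  k=2: (−1)^1·41.5692/(4)·0.6851^3·0.7285^3 = -1.291707
  k=3: (−1)^2·41.5692/(12)·0.6851^1·0.7285^5 = +0.486868
d^3_{0,1}(1.6322) = +0.380781 -1.291707 +0.486868 = -0.424059
|D^3_{0,1}|² = |d^3_{0,1}(β)|² = (-0.424059)² = 0.179826 (the z-rotation phases have unit modulus)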